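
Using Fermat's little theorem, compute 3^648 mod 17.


Fermat's little theorem: if p is prime and gcd(a,p)=1, then a^(p-1) ≡ 1 (mod p)
p = 17 is prime, gcd(3,17) = 1
Reduce exponent: 648 mod 16 = 8
So 3^648 ≡ 3^8 (mod 17)
3^8 mod 17 = 16

3^648 ≡ 16 (mod 17)


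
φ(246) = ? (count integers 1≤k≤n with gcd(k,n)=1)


Factor n: 246 = 2 × 3 × 41
φ(n) = n · ∏(1 - 1/p) over distinct primes p | n
φ(246) = 246 · (1 - 1/2) · (1 - 1/3) · (1 - 1/41) = 80

φ(246) = 80


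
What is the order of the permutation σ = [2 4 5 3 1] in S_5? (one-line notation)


Cycle decomposition: (1 2 4 3 5)
Cycle lengths: 5
Order = lcm(5) = 5

ord(σ) = 5


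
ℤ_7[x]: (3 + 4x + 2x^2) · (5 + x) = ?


Expand and collect like terms; reduce coefficients mod 7:
x^0: 3·5 = 15 ≡ 1 (mod 7)
x^1: 3·1 + 4·5 = 23 ≡ 2 (mod 7)
x^2: 4·1 + 2·5 = 14 ≡ 0 (mod 7)
x^3: 2·1 = 2 ≡ 2 (mod 7)
Result: 1 + 2x + 2x^3

f · g = 1 + 2x + 2x^3


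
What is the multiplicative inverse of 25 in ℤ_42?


Use the extended Euclidean algorithm to write 1 = 25·s + 42·t; then s mod 42 is the inverse.
Euclidean algorithm:
  25 = 0·42 + 25
  42 = 1·25 + 17
  25 = 1·17 + 8
  17 = 2·8 + 1
  8 = 8·1 + 0
gcd(25,42) = 1
Back-substitution gives: 25·(-5) + 42·(3) = 1
So 25⁻¹ ≡ -5 ≡ 37 (mod 42)
Check: 25 × 37 = 925 ≡ 1 (mod 42) ✓

25⁻¹ ≡ 37 (mod 42)


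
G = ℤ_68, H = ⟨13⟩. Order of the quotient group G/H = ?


|⟨13⟩| = n / gcd(13, 68) = 68 / 1 = 68
H is normal (ℤ_68 is abelian).
|G/H| = |G| / |H| = 68 / 68 = 1

|G/H| = 1


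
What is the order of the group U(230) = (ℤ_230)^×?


U(n) is the group of units mod n; |U(n)| = φ(n)
|U(230)| = φ(230) = 88

|U(230) = (ℤ_230)^×| = 88


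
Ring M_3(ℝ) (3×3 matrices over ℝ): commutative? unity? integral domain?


Matrix multiplication is non-commutative for n ≥ 2; the identity matrix I is the unity; singular matrices give zero divisors, so not an integral domain
Commutative: No
Integral domain: No
Has unity: Yes

M_3(ℝ) (3×3 matrices over ℝ): Commutative=No, Unity=Yes


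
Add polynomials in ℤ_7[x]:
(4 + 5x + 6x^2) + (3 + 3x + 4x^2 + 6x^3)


Add coefficients mod 7:
x^0: 4 + 3 = 0 (mod 7)
x^1: 5 + 3 = 1 (mod 7)
x^2: 6 + 4 = 3 (mod 7)
x^3: 0 + 6 = 6 (mod 7)
Result: x + 3x^2 + 6x^3

f + g = x + 3x^2 + 6x^3


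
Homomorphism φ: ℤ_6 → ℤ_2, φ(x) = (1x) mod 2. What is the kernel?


Kernel = preimage of identity
ker(φ) = {x ∈ ℤ_6 : 1x ≡ 0 (mod 2)}. Since 2 | 6, φ is well-defined. The kernel is the cyclic subgroup ⟨2⟩ of ℤ_6 (order 3), i.e. {0, 2, 4}

ker(φ) = {0, 2, 4}


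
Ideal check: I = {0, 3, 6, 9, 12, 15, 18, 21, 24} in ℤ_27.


Check ideal conditions for I = {0, 3, 6, 9, 12, 15, 18, 21, 24} in ℤ_27:
(1) I is an additive subgroup? Yes
(2) For r ∈ ℤ_27 and a ∈ I: r·a ∈ I? Yes

Yes, I is an ideal of ℤ_27


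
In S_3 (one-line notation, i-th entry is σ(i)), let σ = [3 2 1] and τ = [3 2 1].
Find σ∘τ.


σ∘τ: apply τ first, then σ
1 →τ 3 →σ 1
2 →τ 2 →σ 2
3 →τ 1 →σ 3

σ∘τ = [1 2 3]


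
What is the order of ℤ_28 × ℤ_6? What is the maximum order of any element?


|ℤ_28 × ℤ_6| = 28 × 6 = 168
Max element order = lcm(28,6) = 84
Cyclic? No (gcd=2)

|ℤ_28×ℤ_6| = 168, max element order = 84


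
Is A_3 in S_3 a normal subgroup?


H = A_3 in S_3
A_3 has index 2 in S_3, and every subgroup of index 2 is normal

Yes, normal subgroup


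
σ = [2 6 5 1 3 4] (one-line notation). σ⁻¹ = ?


To find σ⁻¹, swap domain and range:
σ(1) = 2 → σ⁻¹(2) = 1
σ(2) = 6 → σ⁻¹(6) = 2
σ(3) = 5 → σ⁻¹(5) = 3
σ(4) = 1 → σ⁻¹(1) = 4
σ(5) = 3 → σ⁻¹(3) = 5
σ(6) = 4 → σ⁻¹(4) = 6

σ⁻¹ = [4 1 5 6 3 2]


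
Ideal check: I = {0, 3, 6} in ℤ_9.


Check ideal conditions for I = {0, 3, 6} in ℤ_9:
(1) I is an additive subgroup? Yes
(2) For r ∈ ℤ_9 and a ∈ I: r·a ∈ I? Yes

Yes, I is an ideal of ℤ_9


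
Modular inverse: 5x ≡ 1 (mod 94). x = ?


Use the extended Euclidean algorithm to write 1 = 5·s + 94·t; then s mod 94 is the inverse.
Euclidean algorithm:
  5 = 0·94 + 5
  94 = 18·5 + 4
  5 = 1·4 + 1
  4 = 4·1 + 0
gcd(5,94) = 1
Back-substitution gives: 5·(19) + 94·(-1) = 1
So 5⁻¹ ≡ 19 ≡ 19 (mod 94)
Check: 5 × 19 = 95 ≡ 1 (mod 94) ✓

5⁻¹ ≡ 19 (mod 94)


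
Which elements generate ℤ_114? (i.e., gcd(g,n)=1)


g generates ℤ_n iff gcd(g,n) = 1
Prime factors of 114: 2, 3, 19
Generators are g ∈ {1,...,113} not divisible by any of these primes.
Generators: {1, 5, 7, 11, 13, 17, 23, 25, 29, 31, 35, 37, 41, 43, 47, 49, 53, 55, 59, 61, 65, 67, 71, 73, 77, 79, 83, 85, 89, 91, 97, 101, 103, 107, 109, 113}
Number of generators = φ(114) = 36

Generators of ℤ_114 = {1, 5, 7, 11, 13, 17, 23, 25, 29, 31, 35, 37, 41, 43, 47, 49, 53, 55, 59, 61, 65, 67, 71, 73, 77, 79, 83, 85, 89, 91, 97, 101, 103, 107, 109, 113}


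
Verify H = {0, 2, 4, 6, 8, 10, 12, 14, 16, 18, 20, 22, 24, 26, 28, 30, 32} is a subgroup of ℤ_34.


Subgroup test for H = {0, 2, 4, 6, 8, 10, 12, 14, 16, 18, 20, 22, 24, 26, 28, 30, 32} in (ℤ_34, +):
(1) 0 ∈ H? Yes
(2) Closure: for all a,b ∈ H, (a+b) mod 34 ∈ H? Yes
(3) Inverses: for all a ∈ H, -a mod 34 ∈ H? Yes

Yes, H is a subgroup of ℤ_34


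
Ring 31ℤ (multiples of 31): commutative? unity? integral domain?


31ℤ is a commutative ring under +,× but has no multiplicative identity (1 ∉ 31ℤ); it has no zero divisors, but without unity it is not an integral domain
Commutative: Yes
Integral domain: No
Has unity: No

31ℤ (multiples of 31): Commutative=Yes, Unity=No


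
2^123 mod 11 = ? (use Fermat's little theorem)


Fermat's little theorem: if p is prime and gcd(a,p)=1, then a^(p-1) ≡ 1 (mod p)
p = 11 is prime, gcd(2,11) = 1
Reduce exponent: 123 mod 10 = 3
So 2^123 ≡ 2^3 (mod 11)
2^3 mod 11 = 8

2^123 ≡ 8 (mod 11)


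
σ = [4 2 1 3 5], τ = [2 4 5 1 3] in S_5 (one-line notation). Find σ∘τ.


σ∘τ: apply τ first, then σ
1 →τ 2 →σ 2
2 →τ 4 →σ 3
3 →τ 5 →σ 5
4 →τ 1 →σ 4
5 →τ 3 →σ 1

σ∘τ = [2 3 5 4 1]


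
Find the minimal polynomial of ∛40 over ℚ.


∛40 satisfies x³ - 40 = 0, irreducible over ℚ (no rational root; 40 is not a perfect cube)

Minimal polynomial: x³ - 40


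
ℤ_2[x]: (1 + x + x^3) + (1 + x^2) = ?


Add coefficients mod 2:
x^0: 1 + 1 = 0 (mod 2)
x^1: 1 + 0 = 1 (mod 2)
x^2: 0 + 1 = 1 (mod 2)
x^3: 1 + 0 = 1 (mod 2)
Result: x + x^2 + x^3

f + g = x + x^2 + x^3


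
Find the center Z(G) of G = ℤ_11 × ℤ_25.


Z(G) = {g ∈ G | gx = xg for all x ∈ G}
Direct product of abelian groups is abelian, so Z(G) = G

Z(ℤ_11 × ℤ_25) = ℤ_11 × ℤ_25


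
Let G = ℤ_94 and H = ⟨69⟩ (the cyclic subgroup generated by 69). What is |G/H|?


|⟨69⟩| = n / gcd(69, 94) = 94 / 1 = 94
H is normal (ℤ_94 is abelian).
|G/H| = |G| / |H| = 94 / 94 = 1

|G/H| = 1


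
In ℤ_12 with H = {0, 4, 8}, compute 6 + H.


6 + H = {6 + h (mod 12) : h ∈ H}
6+0=6, 6+4=10, 6+8=2
6 + H = {2, 6, 10} = 2 + H

6 + H = {2, 6, 10}


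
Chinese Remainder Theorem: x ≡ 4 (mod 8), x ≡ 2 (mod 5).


m₁ = 8, m₂ = 5, gcd = 1, so CRT applies. M = m₁·m₂ = 40
Let M₁ = M/m₁ = 5, M₂ = M/m₂ = 8
Find y₁ ≡ M₁⁻¹ (mod m₁): 5⁻¹ ≡ 5 (mod 8)
Find y₂ ≡ M₂⁻¹ (mod m₂): 8⁻¹ ≡ 2 (mod 5)
x = a₁·M₁·y₁ + a₂·M₂·y₂ = 4·5·5 + 2·8·2 = 132
Reduce mod 40: x ≡ 12
Check: 12 mod 8 = 4 ✓, 12 mod 5 = 2 ✓

x ≡ 12 (mod 40)


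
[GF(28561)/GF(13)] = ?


GF(28561) = GF(13^4), so the extension degree is 4

[GF(28561)/GF(13)] = 4


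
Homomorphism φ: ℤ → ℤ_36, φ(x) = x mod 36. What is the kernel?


Kernel = preimage of identity
ker(φ) = {x ∈ ℤ : x ≡ 0 (mod 36)} = 36ℤ = {0, ±36, ±72, ...}

ker(φ) = 36ℤ


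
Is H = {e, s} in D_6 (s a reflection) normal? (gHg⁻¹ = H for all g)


H = {e, s} in D_6 (s a reflection)
r·s·r⁻¹ = sr⁻² ≠ s for n ≥ 3, so {e, s} is not closed under conjugation

No, not a normal subgroup


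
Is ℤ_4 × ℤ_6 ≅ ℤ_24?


Comparing ℤ_4 × ℤ_6 and ℤ_24:
gcd(4,6) = 2 ≠ 1. Max element order in ℤ_4×ℤ_6 is lcm(4,6) = 12 < 24, so it has no element of order 24

No, ℤ_4 × ℤ_6 ≇ ℤ_24


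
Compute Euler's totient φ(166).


Factor n: 166 = 2 × 83
φ(n) = n · ∏(1 - 1/p) over distinct primes p | n
φ(166) = 166 · (1 - 1/2) · (1 - 1/83) = 82

φ(166) = 82


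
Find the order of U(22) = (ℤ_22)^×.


U(n) is the group of units mod n; |U(n)| = φ(n)
|U(22)| = φ(22) = 10

|U(22) = (ℤ_22)^×| = 10


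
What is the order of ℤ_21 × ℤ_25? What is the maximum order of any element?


|ℤ_21 × ℤ_25| = 21 × 25 = 525
Max element order = lcm(21,25) = 525
Cyclic? Yes (gcd=1)

|ℤ_21×ℤ_25| = 525, max element order = 525


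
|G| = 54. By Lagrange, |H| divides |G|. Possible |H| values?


Lagrange's theorem: |H| divides |G|
|G| = 54
Divisors of 54: 1, 2, 3, 6, 9, 18, 27, 54

Possible subgroup orders: {1, 2, 3, 6, 9, 18, 27, 54}


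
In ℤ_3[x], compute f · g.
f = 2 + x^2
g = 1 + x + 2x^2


Expand and collect like terms; reduce coefficients mod 3:
x^0: 2·1 = 2 ≡ 2 (mod 3)
x^1: 2·1 + 0·1 = 2 ≡ 2 (mod 3)
x^2: 2·2 + 0·1 + 1·1 = 5 ≡ 2 (mod 3)
x^3: 0·2 + 1·1 = 1 ≡ 1 (mod 3)
x^4: 1·2 = 2 ≡ 2 (mod 3)
Result: 2 + 2x + 2x^2 + x^3 + 2x^4

f · g = 2 + 2x + 2x^2 + x^3 + 2x^4


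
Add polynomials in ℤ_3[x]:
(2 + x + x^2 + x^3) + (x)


Add coefficients mod 3:
x^0: 2 + 0 = 2 (mod 3)
x^1: 1 + 1 = 2 (mod 3)
x^2: 1 + 0 = 1 (mod 3)
x^3: 1 + 0 = 1 (mod 3)
Result: 2 + 2x + x^2 + x^3

f + g = 2 + 2x + x^2 + x^3


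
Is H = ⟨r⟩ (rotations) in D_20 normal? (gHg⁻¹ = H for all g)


H = ⟨r⟩ (rotations) in D_20
The rotation subgroup ⟨r⟩ has index 2 in D_20, so it is normal

Yes, normal subgroup


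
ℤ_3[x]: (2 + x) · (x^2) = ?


Expand and collect like terms; reduce coefficients mod 3:
x^0: 2·0 = 0 ≡ 0 (mod 3)
x^1: 2·0 + 1·0 = 0 ≡ 0 (mod 3)
x^2: 2·1 + 1·0 = 2 ≡ 2 (mod 3)
x^3: 1·1 = 1 ≡ 1 (mod 3)
Result: 2x^2 + x^3

f · g = 2x^2 + x^3


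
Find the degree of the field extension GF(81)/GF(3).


GF(81) = GF(3^4), so the extension degree is 4

[GF(81)/GF(3)] = 4


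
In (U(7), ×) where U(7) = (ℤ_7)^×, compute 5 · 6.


Operation: multiplication mod 7
5 · 6 = (a × b) mod 7 with a = 5, b = 6

5 · 6 = 2


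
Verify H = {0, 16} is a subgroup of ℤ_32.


Subgroup test for H = {0, 16} in (ℤ_32, +):
(1) 0 ∈ H? Yes
(2) Closure: for all a,b ∈ H, (a+b) mod 32 ∈ H? Yes
(3) Inverses: for all a ∈ H, -a mod 32 ∈ H? Yes

Yes, H is a subgroup of ℤ_32


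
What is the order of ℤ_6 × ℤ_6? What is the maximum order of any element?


|ℤ_6 × ℤ_6| = 6 × 6 = 36
Max element order = lcm(6,6) = 6
Cyclic? No (gcd=6)

|ℤ_6×ℤ_6| = 36, max element order = 6


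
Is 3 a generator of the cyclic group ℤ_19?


g generates ℤ_n iff gcd(g, n) = 1
gcd(3, 19) = 1
Since gcd = 1, 3 is a generator.

Yes, 3 generates ℤ_19


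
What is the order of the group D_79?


|D_n| = 2n (n rotations and n reflections)
|D_79| = 2×79 = 158

|D_79| = 158


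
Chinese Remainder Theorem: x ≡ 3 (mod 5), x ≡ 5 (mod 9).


m₁ = 5, m₂ = 9, gcd = 1, so CRT applies. M = m₁·m₂ = 45
Let M₁ = M/m₁ = 9, M₂ = M/m₂ = 5
Find y₁ ≡ M₁⁻¹ (mod m₁): 9⁻¹ ≡ 4 (mod 5)
Find y₂ ≡ M₂⁻¹ (mod m₂): 5⁻¹ ≡ 2 (mod 9)
x = a₁·M₁·y₁ + a₂·M₂·y₂ = 3·9·4 + 5·5·2 = 158
Reduce mod 45: x ≡ 23
Check: 23 mod 5 = 3 ✓, 23 mod 9 = 5 ✓

x ≡ 23 (mod 45)


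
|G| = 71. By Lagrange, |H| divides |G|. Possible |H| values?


Lagrange's theorem: |H| divides |G|
|G| = 71
Divisors of 71: 1, 71

Possible subgroup orders: {1, 71}


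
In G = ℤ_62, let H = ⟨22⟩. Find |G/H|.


|⟨22⟩| = n / gcd(22, 62) = 62 / 2 = 31
H is normal (ℤ_62 is abelian).
|G/H| = |G| / |H| = 62 / 31 = 2

|G/H| = 2


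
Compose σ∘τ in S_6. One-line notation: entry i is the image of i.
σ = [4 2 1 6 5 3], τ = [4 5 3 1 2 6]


σ∘τ: apply τ first, then σ
1 →τ 4 →σ 6
2 →τ 5 →σ 5
3 →τ 3 →σ 1
4 →τ 1 →σ 4
5 →τ 2 →σ 2
6 →τ 6 →σ 3

σ∘τ = [6 5 1 4 2 3]


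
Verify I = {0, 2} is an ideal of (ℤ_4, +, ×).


Check ideal conditions for I = {0, 2} in ℤ_4:
(1) I is an additive subgroup? Yes
(2) For r ∈ ℤ_4 and a ∈ I: r·a ∈ I? Yes

Yes, I is an ideal of ℤ_4


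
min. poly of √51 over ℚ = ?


√51 satisfies x² - 51 = 0, irreducible over ℚ since 51 is squarefree

Minimal polynomial: x² - 51


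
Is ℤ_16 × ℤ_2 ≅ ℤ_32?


Comparing ℤ_16 × ℤ_2 and ℤ_32:
gcd(16,2) = 2 ≠ 1. Max element order in ℤ_16×ℤ_2 is lcm(16,2) = 16 < 32, so it has no element of order 32

No, ℤ_16 × ℤ_2 ≇ ℤ_32


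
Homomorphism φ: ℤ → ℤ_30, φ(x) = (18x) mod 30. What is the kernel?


Kernel = preimage of identity
ker(φ) = {x ∈ ℤ : 18x ≡ 0 (mod 30)}. gcd(18,30) = 6, so 18x ≡ 0 (mod 30) ⟺ x ≡ 0 (mod 30/6 = 5). Hence ker(φ) = 5ℤ

ker(φ) = 5ℤ


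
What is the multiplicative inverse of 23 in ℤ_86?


Use the extended Euclidean algorithm to write 1 = 23·s + 86·t; then s mod 86 is the inverse.
Euclidean algorithm:
  23 = 0·86 + 23
  86 = 3·23 + 17
  23 = 1·17 + 6
  17 = 2·6 + 5
  6 = 1·5 + 1
  5 = 5·1 + 0
gcd(23,86) = 1
Back-substitution gives: 23·(15) + 86·(-4) = 1
So 23⁻¹ ≡ 15 ≡ 15 (mod 86)
Check: 23 × 15 = 345 ≡ 1 (mod 86) ✓

23⁻¹ ≡ 15 (mod 86)


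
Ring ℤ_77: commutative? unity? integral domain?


ℤ_77 is a commutative ring with unity 1; 77 = 7×11 is composite, so 7·11 ≡ 0 gives zero divisors (not an integral domain)
Commutative: Yes
Integral domain: No
Has unity: Yes

ℤ_77: Commutative=Yes, Unity=Yes


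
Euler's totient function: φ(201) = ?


Factor n: 201 = 3 × 67
φ(n) = n · ∏(1 - 1/p) over distinct primes p | n
φ(201) = 201 · (1 - 1/3) · (1 - 1/67) = 132

φ(201) = 132


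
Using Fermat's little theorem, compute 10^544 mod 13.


Fermat's little theorem: if p is prime and gcd(a,p)=1, then a^(p-1) ≡ 1 (mod p)
p = 13 is prime, gcd(10,13) = 1
Reduce exponent: 544 mod 12 = 4
So 10^544 ≡ 10^4 (mod 13)
10^4 mod 13 = 3

10^544 ≡ 3 (mod 13)


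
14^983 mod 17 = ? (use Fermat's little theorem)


Fermat's little theorem: if p is prime and gcd(a,p)=1, then a^(p-1) ≡ 1 (mod p)
p = 17 is prime, gcd(14,17) = 1
Reduce exponent: 983 mod 16 = 7
So 14^983 ≡ 14^7 (mod 17)
14^7 mod 17 = 6

14^983 ≡ 6 (mod 17)


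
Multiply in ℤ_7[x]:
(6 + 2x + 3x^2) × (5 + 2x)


Expand and collect like terms; reduce coefficients mod 7:
x^0: 6·5 = 30 ≡ 2 (mod 7)
x^1: 6·2 + 2·5 = 22 ≡ 1 (mod 7)
x^2: 2·2 + 3·5 = 19 ≡ 5 (mod 7)
x^3: 3·2 = 6 ≡ 6 (mod 7)
Result: 2 + x + 5x^2 + 6x^3

f · g = 2 + x + 5x^2 + 6x^3


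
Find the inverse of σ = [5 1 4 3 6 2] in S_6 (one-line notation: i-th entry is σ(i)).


To find σ⁻¹, swap domain and range:
σ(1) = 5 → σ⁻¹(5) = 1
σ(2) = 1 → σ⁻¹(1) = 2
σ(3) = 4 → σ⁻¹(4) = 3
σ(4) = 3 → σ⁻¹(3) = 4
σ(5) = 6 → σ⁻¹(6) = 5
σ(6) = 2 → σ⁻¹(2) = 6

σ⁻¹ = [2 6 4 3 1 5]


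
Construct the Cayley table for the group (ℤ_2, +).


Elements: {0, 1}
Operation: addition mod 2
Entry (a, b) = (a + b) mod 2

Cayley table:
  | 0 | 1
0 | 0 | 1
1 | 1 | 0


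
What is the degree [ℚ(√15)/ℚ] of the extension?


√15 has minimal polynomial x² - 15 (irreducible over ℚ since 15 is squarefree)

[ℚ(√15)/ℚ] = 2


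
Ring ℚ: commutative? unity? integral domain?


ℚ is a field: commutative, has unity, every nonzero element is a unit (hence an integral domain)
Commutative: Yes
Integral domain: Yes
Has unity: Yes

ℚ: Commutative=Yes, Unity=Yes


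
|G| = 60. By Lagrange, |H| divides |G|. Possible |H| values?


Lagrange's theorem: |H| divides |G|
|G| = 60
Divisors of 60: 1, 2, 3, 4, 5, 6, 10, 12, 15, 20, 30, 60

Possible subgroup orders: {1, 2, 3, 4, 5, 6, 10, 12, 15, 20, 30, 60}


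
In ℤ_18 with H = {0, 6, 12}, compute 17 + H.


17 + H = {17 + h (mod 18) : h ∈ H}
17+0=17, 17+6=5, 17+12=11
17 + H = {5, 11, 17} = 5 + H

17 + H = {5, 11, 17}


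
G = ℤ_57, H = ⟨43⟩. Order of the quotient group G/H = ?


|⟨43⟩| = n / gcd(43, 57) = 57 / 1 = 57
H is normal (ℤ_57 is abelian).
|G/H| = |G| / |H| = 57 / 57 = 1

|G/H| = 1


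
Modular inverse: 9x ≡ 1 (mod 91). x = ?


Use the extended Euclidean algorithm to write 1 = 9·s + 91·t; then s mod 91 is the inverse.
Euclidean algorithm:
  9 = 0·91 + 9
  91 = 10·9 + 1
  9 = 9·1 + 0
gcd(9,91) = 1
Back-substitution gives: 9·(-10) + 91·(1) = 1
So 9⁻¹ ≡ -10 ≡ 81 (mod 91)
Check: 9 × 81 = 729 ≡ 1 (mod 91) ✓

9⁻¹ ≡ 81 (mod 91)


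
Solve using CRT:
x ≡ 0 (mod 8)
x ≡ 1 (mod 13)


m₁ = 8, m₂ = 13, gcd = 1, so CRT applies. M = m₁·m₂ = 104
Let M₁ = M/m₁ = 13, M₂ = M/m₂ = 8
Find y₁ ≡ M₁⁻¹ (mod m₁): 13⁻¹ ≡ 5 (mod 8)
Find y₂ ≡ M₂⁻¹ (mod m₂): 8⁻¹ ≡ 5 (mod 13)
x = a₁·M₁·y₁ + a₂·M₂·y₂ = 0·13·5 + 1·8·5 = 40
Reduce mod 104: x ≡ 40
Check: 40 mod 8 = 0 ✓, 40 mod 13 = 1 ✓

x ≡ 40 (mod 104)


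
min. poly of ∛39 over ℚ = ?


∛39 satisfies x³ - 39 = 0, irreducible over ℚ (no rational root; 39 is not a perfect cube)

Minimal polynomial: x³ - 39


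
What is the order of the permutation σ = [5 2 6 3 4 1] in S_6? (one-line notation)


Cycle decomposition: (1 5 4 3 6)
Cycle lengths: 5
Order = lcm(5) = 5

ord(σ) = 5


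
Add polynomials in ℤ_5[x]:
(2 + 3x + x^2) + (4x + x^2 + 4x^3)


Add coefficients mod 5:
x^0: 2 + 0 = 2 (mod 5)
x^1: 3 + 4 = 2 (mod 5)
x^2: 1 + 1 = 2 (mod 5)
x^3: 0 + 4 = 4 (mod 5)
Result: 2 + 2x + 2x^2 + 4x^3

f + g = 2 + 2x + 2x^2 + 4x^3


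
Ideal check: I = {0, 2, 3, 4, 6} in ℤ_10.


Check ideal conditions for I = {0, 2, 3, 4, 6} in ℤ_10:
(1) I is an additive subgroup? No
(2) For r ∈ ℤ_10 and a ∈ I: r·a ∈ I? No  [counterexample: r=2, a=4, r·a mod 10 = 8 ∉ I]

No, I is not an ideal of ℤ_10


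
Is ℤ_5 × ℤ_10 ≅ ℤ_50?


Comparing ℤ_5 × ℤ_10 and ℤ_50:
gcd(5,10) = 5 ≠ 1. Max element order in ℤ_5×ℤ_10 is lcm(5,10) = 10 < 50, so it has no element of order 50

No, ℤ_5 × ℤ_10 ≇ ℤ_50


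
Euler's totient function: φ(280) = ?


Factor n: 280 = 2^3 × 5 × 7
φ(n) = n · ∏(1 - 1/p) over distinct primes p | n
φ(280) = 280 · (1 - 1/2) · (1 - 1/5) · (1 - 1/7) = 96

φ(280) = 96


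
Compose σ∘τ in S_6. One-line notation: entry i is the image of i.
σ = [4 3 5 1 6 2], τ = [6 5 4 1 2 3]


σ∘τ: apply τ first, then σ
1 →τ 6 →σ 2
2 →τ 5 →σ 6
3 →τ 4 →σ 1
4 →τ 1 →σ 4
5 →τ 2 →σ 3
6 →τ 3 →σ 5

σ∘τ = [2 6 1 4 3 5]


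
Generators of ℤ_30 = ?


g generates ℤ_n iff gcd(g,n) = 1
Prime factors of 30: 2, 3, 5
Generators are g ∈ {1,...,29} not divisible by any of these primes.
Generators: {1, 7, 11, 13, 17, 19, 23, 29}
Number of generators = φ(30) = 8

Generators of ℤ_30 = {1, 7, 11, 13, 17, 19, 23, 29}


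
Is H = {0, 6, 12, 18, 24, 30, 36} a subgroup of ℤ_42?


Subgroup test for H = {0, 6, 12, 18, 24, 30, 36} in (ℤ_42, +):
(1) 0 ∈ H? Yes
(2) Closure: for all a,b ∈ H, (a+b) mod 42 ∈ H? Yes
(3) Inverses: for all a ∈ H, -a mod 42 ∈ H? Yes

Yes, H is a subgroup of ℤ_42


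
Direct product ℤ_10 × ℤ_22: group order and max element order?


|ℤ_10 × ℤ_22| = 10 × 22 = 220
Max element order = lcm(10,22) = 110
Cyclic? No (gcd=2)

|ℤ_10×ℤ_22| = 220, max element order = 110


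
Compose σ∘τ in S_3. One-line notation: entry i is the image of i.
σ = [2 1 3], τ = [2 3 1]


σ∘τ: apply τ first, then σ
1 →τ 2 →σ 1
2 →τ 3 →σ 3
3 →τ 1 →σ 2

σ∘τ = [1 3 2]


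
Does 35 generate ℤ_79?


g generates ℤ_n iff gcd(g, n) = 1
gcd(35, 79) = 1
Since gcd = 1, 35 is a generator.

Yes, 35 generates ℤ_79


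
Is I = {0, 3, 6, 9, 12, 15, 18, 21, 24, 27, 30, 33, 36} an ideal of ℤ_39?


Check ideal conditions for I = {0, 3, 6, 9, 12, 15, 18, 21, 24, 27, 30, 33, 36} in ℤ_39:
(1) I is an additive subgroup? Yes
(2) For r ∈ ℤ_39 and a ∈ I: r·a ∈ I? Yes

Yes, I is an ideal of ℤ_39


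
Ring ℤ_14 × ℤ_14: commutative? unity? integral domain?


Direct product ring; commutative with unity (1,1); but (1,0)·(0,1) = (0,0) gives zero divisors, so not an integral domain
Commutative: Yes
Integral domain: No
Has unity: Yes

ℤ_14 × ℤ_14: Commutative=Yes, Unity=Yes


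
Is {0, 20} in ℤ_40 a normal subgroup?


H = {0, 20} in ℤ_40
ℤ_40 is abelian; every subgroup of an abelian group is normal

Yes, normal subgroup


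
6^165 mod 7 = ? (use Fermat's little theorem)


Fermat's little theorem: if p is prime and gcd(a,p)=1, then a^(p-1) ≡ 1 (mod p)
p = 7 is prime, gcd(6,7) = 1
Reduce exponent: 165 mod 6 = 3
So 6^165 ≡ 6^3 (mod 7)
6^3 mod 7 = 6

6^165 ≡ 6 (mod 7)


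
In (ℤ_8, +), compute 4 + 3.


Operation: addition mod 8
4 + 3 = (a + b) mod 8 with a = 4, b = 3

4 + 3 = 7


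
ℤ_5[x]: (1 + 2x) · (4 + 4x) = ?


Expand and collect like terms; reduce coefficients mod 5:
x^0: 1·4 = 4 ≡ 4 (mod 5)
x^1: 1·4 + 2·4 = 12 ≡ 2 (mod 5)
x^2: 2·4 = 8 ≡ 3 (mod 5)
Result: 4 + 2x + 3x^2

f · g = 4 + 2x + 3x^2


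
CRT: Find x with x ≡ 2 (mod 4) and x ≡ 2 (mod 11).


m₁ = 4, m₂ = 11, gcd = 1, so CRT applies. M = m₁·m₂ = 44
Let M₁ = M/m₁ = 11, M₂ = M/m₂ = 4
Find y₁ ≡ M₁⁻¹ (mod m₁): 11⁻¹ ≡ 3 (mod 4)
Find y₂ ≡ M₂⁻¹ (mod m₂): 4⁻¹ ≡ 3 (mod 11)
x = a₁·M₁·y₁ + a₂·M₂·y₂ = 2·11·3 + 2·4·3 = 90
Reduce mod 44: x ≡ 2
Check: 2 mod 4 = 2 ✓, 2 mod 11 = 2 ✓

x ≡ 2 (mod 44)


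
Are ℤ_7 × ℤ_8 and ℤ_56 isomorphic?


Comparing ℤ_7 × ℤ_8 and ℤ_56:
gcd(7,8) = 1, so ℤ_7 × ℤ_8 ≅ ℤ_56 (CRT)

Yes, ℤ_7 × ℤ_8 ≅ ℤ_56


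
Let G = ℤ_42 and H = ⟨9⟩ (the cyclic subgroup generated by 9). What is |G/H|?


|⟨9⟩| = n / gcd(9, 42) = 42 / 3 = 14
H is normal (ℤ_42 is abelian).
|G/H| = |G| / |H| = 42 / 14 = 3

|G/H| = 3


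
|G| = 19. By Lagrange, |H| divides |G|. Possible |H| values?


Lagrange's theorem: |H| divides |G|
|G| = 19
Divisors of 19: 1, 19

Possible subgroup orders: {1, 19}


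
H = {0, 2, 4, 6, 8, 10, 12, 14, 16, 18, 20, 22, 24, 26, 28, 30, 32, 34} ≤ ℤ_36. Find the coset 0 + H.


0 + H = {0 + h (mod 36) : h ∈ H}
0+0=0, 0+2=2, 0+4=4, 0+6=6, 0+8=8, 0+10=10, 0+12=12, 0+14=14, 0+16=16, 0+18=18, 0+20=20, 0+22=22, 0+24=24, 0+26=26, 0+28=28, 0+30=30, 0+32=32, 0+34=34

0 + H = {0, 2, 4, 6, 8, 10, 12, 14, 16, 18, 20, 22, 24, 26, 28, 30, 32, 34}


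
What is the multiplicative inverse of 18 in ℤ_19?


Use the extended Euclidean algorithm to write 1 = 18·s + 19·t; then s mod 19 is the inverse.
Euclidean algorithm:
  18 = 0·19 + 18
  19 = 1·18 + 1
  18 = 18·1 + 0
gcd(18,19) = 1
Back-substitution gives: 18·(-1) + 19·(1) = 1
So 18⁻¹ ≡ -1 ≡ 18 (mod 19)
Check: 18 × 18 = 324 ≡ 1 (mod 19) ✓

18⁻¹ ≡ 18 (mod 19)


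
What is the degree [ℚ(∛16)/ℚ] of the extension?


∛16 has minimal polynomial x³ - 16 (irreducible over ℚ since 16 is not a perfect cube)

[ℚ(∛16)/ℚ] = 3


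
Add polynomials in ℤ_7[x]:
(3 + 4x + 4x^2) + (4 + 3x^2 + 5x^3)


Add coefficients mod 7:
x^0: 3 + 4 = 0 (mod 7)
x^1: 4 + 0 = 4 (mod 7)
x^2: 4 + 3 = 0 (mod 7)
x^3: 0 + 5 = 5 (mod 7)
Result: 4x + 5x^3

f + g = 4x + 5x^3


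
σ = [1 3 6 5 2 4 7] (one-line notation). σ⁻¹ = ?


To find σ⁻¹, swap domain and range:
σ(1) = 1 → σ⁻¹(1) = 1
σ(2) = 3 → σ⁻¹(3) = 2
σ(3) = 6 → σ⁻¹(6) = 3
σ(4) = 5 → σ⁻¹(5) = 4
σ(5) = 2 → σ⁻¹(2) = 5
σ(6) = 4 → σ⁻¹(4) = 6
σ(7) = 7 → σ⁻¹(7) = 7

σ⁻¹ = [1 5 2 6 4 3 7]


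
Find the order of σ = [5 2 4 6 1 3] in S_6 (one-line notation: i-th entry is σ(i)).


Cycle decomposition: (1 5) (3 4 6)
Cycle lengths: 2, 3
Order = lcm(2, 3) = 6

ord(σ) = 6


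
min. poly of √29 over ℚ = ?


√29 satisfies x² - 29 = 0, irreducible over ℚ since 29 is squarefree

Minimal polynomial: x² - 29


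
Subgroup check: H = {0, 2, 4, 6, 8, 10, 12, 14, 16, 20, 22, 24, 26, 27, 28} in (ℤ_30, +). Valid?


Subgroup test for H = {0, 2, 4, 6, 8, 10, 12, 14, 16, 20, 22, 24, 26, 27, 28} in (ℤ_30, +):
(1) 0 ∈ H? Yes
(2) Closure: for all a,b ∈ H, (a+b) mod 30 ∈ H? No  [counterexample: 2 + 16 = 18 ∉ H]
(3) Inverses: for all a ∈ H, -a mod 30 ∈ H? No

No, H is not a subgroup of ℤ_30


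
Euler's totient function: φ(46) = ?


Factor n: 46 = 2 × 23
φ(n) = n · ∏(1 - 1/p) over distinct primes p | n
φ(46) = 46 · (1 - 1/2) · (1 - 1/23) = 22

φ(46) = 22


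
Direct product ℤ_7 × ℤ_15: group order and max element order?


|ℤ_7 × ℤ_15| = 7 × 15 = 105
Max element order = lcm(7,15) = 105
Cyclic? Yes (gcd=1)

|ℤ_7×ℤ_15| = 105, max element order = 105


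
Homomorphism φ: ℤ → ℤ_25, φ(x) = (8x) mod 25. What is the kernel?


Kernel = preimage of identity
ker(φ) = {x ∈ ℤ : 8x ≡ 0 (mod 25)}. gcd(8,25) = 1, so 8x ≡ 0 (mod 25) ⟺ x ≡ 0 (mod 25/1 = 25). Hence ker(φ) = 25ℤ

ker(φ) = 25ℤ


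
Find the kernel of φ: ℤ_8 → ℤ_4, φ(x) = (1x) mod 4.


Kernel = preimage of identity
ker(φ) = {x ∈ ℤ_8 : 1x ≡ 0 (mod 4)}. Since 4 | 8, φ is well-defined. The kernel is the cyclic subgroup ⟨4⟩ of ℤ_8 (order 2), i.e. {0, 4}

ker(φ) = {0, 4}


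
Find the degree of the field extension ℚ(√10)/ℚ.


√10 has minimal polynomial x² - 10 (irreducible over ℚ since 10 is squarefree)

[ℚ(√10)/ℚ] = 2


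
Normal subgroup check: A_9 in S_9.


H = A_9 in S_9
A_9 has index 2 in S_9, and every subgroup of index 2 is normal

Yes, normal subgroup


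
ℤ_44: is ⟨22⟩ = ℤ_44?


g generates ℤ_n iff gcd(g, n) = 1
gcd(22, 44) = 22
Since gcd = 22 ≠ 1, ⟨22⟩ has order 2 < 44, so 22 is not a generator.

No, 22 does not generate ℤ_44


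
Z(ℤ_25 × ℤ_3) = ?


Z(G) = {g ∈ G | gx = xg for all x ∈ G}
Direct product of abelian groups is abelian, so Z(G) = G

Z(ℤ_25 × ℤ_3) = ℤ_25 × ℤ_3


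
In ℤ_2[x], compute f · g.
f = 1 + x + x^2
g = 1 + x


Expand and collect like terms; reduce coefficients mod 2:
x^0: 1·1 = 1 ≡ 1 (mod 2)
x^1: 1·1 + 1·1 = 2 ≡ 0 (mod 2)
x^2: 1·1 + 1·1 = 2 ≡ 0 (mod 2)
x^3: 1·1 = 1 ≡ 1 (mod 2)
Result: 1 + x^3

f · g = 1 + x^3


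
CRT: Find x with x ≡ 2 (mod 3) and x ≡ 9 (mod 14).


m₁ = 3, m₂ = 14, gcd = 1, so CRT applies. M = m₁·m₂ = 42
Let M₁ = M/m₁ = 14, M₂ = M/m₂ = 3
Find y₁ ≡ M₁⁻¹ (mod m₁): 14⁻¹ ≡ 2 (mod 3)
Find y₂ ≡ M₂⁻¹ (mod m₂): 3⁻¹ ≡ 5 (mod 14)
x = a₁·M₁·y₁ + a₂·M₂·y₂ = 2·14·2 + 9·3·5 = 191
Reduce mod 42: x ≡ 23
Check: 23 mod 3 = 2 ✓, 23 mod 14 = 9 ✓

x ≡ 23 (mod 42)


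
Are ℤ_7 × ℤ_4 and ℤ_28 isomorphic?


Comparing ℤ_7 × ℤ_4 and ℤ_28:
gcd(7,4) = 1, so ℤ_7 × ℤ_4 ≅ ℤ_28 (CRT)

Yes, ℤ_7 × ℤ_4 ≅ ℤ_28


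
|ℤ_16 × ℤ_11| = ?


|A × B| = |A| · |B|
|ℤ_16 × ℤ_11| = 16 × 11 = 176

|ℤ_16 × ℤ_11| = 176


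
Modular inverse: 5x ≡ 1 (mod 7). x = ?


Use the extended Euclidean algorithm to write 1 = 5·s + 7·t; then s mod 7 is the inverse.
Euclidean algorithm:
  5 = 0·7 + 5
  7 = 1·5 + 2
  5 = 2·2 + 1
  2 = 2·1 + 0
gcd(5,7) = 1
Back-substitution gives: 5·(3) + 7·(-2) = 1
So 5⁻¹ ≡ 3 ≡ 3 (mod 7)
Check: 5 × 3 = 15 ≡ 1 (mod 7) ✓

5⁻¹ ≡ 3 (mod 7)


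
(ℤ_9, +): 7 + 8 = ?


Operation: addition mod 9
7 + 8 = (a + b) mod 9 with a = 7, b = 8

7 + 8 = 6


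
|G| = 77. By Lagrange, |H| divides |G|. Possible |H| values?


Lagrange's theorem: |H| divides |G|
|G| = 77
Divisors of 77: 1, 7, 11, 77

Possible subgroup orders: {1, 7, 11, 77}


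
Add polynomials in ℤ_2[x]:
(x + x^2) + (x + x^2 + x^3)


Add coefficients mod 2:
x^0: 0 + 0 = 0 (mod 2)
x^1: 1 + 1 = 0 (mod 2)
x^2: 1 + 1 = 0 (mod 2)
x^3: 0 + 1 = 1 (mod 2)
Result: x^3

f + g = x^3


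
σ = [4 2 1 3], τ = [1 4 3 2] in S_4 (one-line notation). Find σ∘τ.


σ∘τ: apply τ first, then σ
1 →τ 1 →σ 4
2 →τ 4 →σ 3
3 →τ 3 →σ 1
4 →τ 2 →σ 2

σ∘τ = [4 3 1 2]


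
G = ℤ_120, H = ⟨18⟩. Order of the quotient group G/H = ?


|⟨18⟩| = n / gcd(18, 120) = 120 / 6 = 20
H is normal (ℤ_120 is abelian).
|G/H| = |G| / |H| = 120 / 20 = 6

|G/H| = 6


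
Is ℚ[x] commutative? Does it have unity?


Polynomial ring over ℚ (an integral domain) is a commutative integral domain with unity 1
Commutative: Yes
Integral domain: Yes
Has unity: Yes

ℚ[x]: Commutative=Yes, Unity=Yes


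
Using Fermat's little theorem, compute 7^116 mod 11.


Fermat's little theorem: if p is prime and gcd(a,p)=1, then a^(p-1) ≡ 1 (mod p)
p = 11 is prime, gcd(7,11) = 1
Reduce exponent: 116 mod 10 = 6
So 7^116 ≡ 7^6 (mod 11)
7^6 mod 11 = 4

7^116 ≡ 4 (mod 11)


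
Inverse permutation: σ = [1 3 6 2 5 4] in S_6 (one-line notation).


To find σ⁻¹, swap domain and range:
σ(1) = 1 → σ⁻¹(1) = 1
σ(2) = 3 → σ⁻¹(3) = 2
σ(3) = 6 → σ⁻¹(6) = 3
σ(4) = 2 → σ⁻¹(2) = 4
σ(5) = 5 → σ⁻¹(5) = 5
σ(6) = 4 → σ⁻¹(4) = 6

σ⁻¹ = [1 4 2 6 5 3]


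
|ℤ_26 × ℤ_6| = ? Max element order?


|ℤ_26 × ℤ_6| = 26 × 6 = 156
Max element order = lcm(26,6) = 78
Cyclic? No (gcd=2)

|ℤ_26×ℤ_6| = 156, max element order = 78


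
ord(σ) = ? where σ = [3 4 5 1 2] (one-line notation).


Cycle decomposition: (1 3 5 2 4)
Cycle lengths: 5
Order = lcm(5) = 5

ord(σ) = 5


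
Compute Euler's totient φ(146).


Factor n: 146 = 2 × 73
φ(n) = n · ∏(1 - 1/p) over distinct primes p | n
φ(146) = 146 · (1 - 1/2) · (1 - 1/73) = 72

φ(146) = 72


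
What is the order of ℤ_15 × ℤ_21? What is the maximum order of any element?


|ℤ_15 × ℤ_21| = 15 × 21 = 315
Max element order = lcm(15,21) = 105
Cyclic? No (gcd=3)

|ℤ_15×ℤ_21| = 315, max element order = 105


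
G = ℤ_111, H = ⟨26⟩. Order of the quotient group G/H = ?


|⟨26⟩| = n / gcd(26, 111) = 111 / 1 = 111
H is normal (ℤ_111 is abelian).
|G/H| = |G| / |H| = 111 / 111 = 1

|G/H| = 1


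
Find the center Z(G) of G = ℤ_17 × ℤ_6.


Z(G) = {g ∈ G | gx = xg for all x ∈ G}
Direct product of abelian groups is abelian, so Z(G) = G

Z(ℤ_17 × ℤ_6) = ℤ_17 × ℤ_6


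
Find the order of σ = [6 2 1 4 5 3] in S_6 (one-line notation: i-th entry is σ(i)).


Cycle decomposition: (1 6 3)
Cycle lengths: 3
Order = lcm(3) = 3

ord(σ) = 3


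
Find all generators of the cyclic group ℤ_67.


g generates ℤ_n iff gcd(g,n) = 1
Prime factors of 67: 67
Generators are g ∈ {1,...,66} not divisible by any of these primes.
Generators: {1, 2, 3, 4, 5, 6, 7, 8, 9, 10, 11, 12, 13, 14, 15, 16, 17, 18, 19, 20, 21, 22, 23, 24, 25, 26, 27, 28, 29, 30, 31, 32, 33, 34, 35, 36, 37, 38, 39, 40, 41, 42, 43, 44, 45, 46, 47, 48, 49, 50, 51, 52, 53, 54, 55, 56, 57, 58, 59, 60, 61, 62, 63, 64, 65, 66}
Number of generators = φ(67) = 66

Generators of ℤ_67 = {1, 2, 3, 4, 5, 6, 7, 8, 9, 10, 11, 12, 13, 14, 15, 16, 17, 18, 19, 20, 21, 22, 23, 24, 25, 26, 27, 28, 29, 30, 31, 32, 33, 34, 35, 36, 37, 38, 39, 40, 41, 42, 43, 44, 45, 46, 47, 48, 49, 50, 51, 52, 53, 54, 55, 56, 57, 58, 59, 60, 61, 62, 63, 64, 65, 66}


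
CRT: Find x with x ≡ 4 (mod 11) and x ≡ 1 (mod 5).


m₁ = 11, m₂ = 5, gcd = 1, so CRT applies. M = m₁·m₂ = 55
Let M₁ = M/m₁ = 5, M₂ = M/m₂ = 11
Find y₁ ≡ M₁⁻¹ (mod m₁): 5⁻¹ ≡ 9 (mod 11)
Find y₂ ≡ M₂⁻¹ (mod m₂): 11⁻¹ ≡ 1 (mod 5)
x = a₁·M₁·y₁ + a₂·M₂·y₂ = 4·5·9 + 1·11·1 = 191
Reduce mod 55: x ≡ 26
Check: 26 mod 11 = 4 ✓, 26 mod 5 = 1 ✓

x ≡ 26 (mod 55)


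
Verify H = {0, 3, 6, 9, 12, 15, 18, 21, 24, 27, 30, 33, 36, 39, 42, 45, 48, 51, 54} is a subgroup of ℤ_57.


Subgroup test for H = {0, 3, 6, 9, 12, 15, 18, 21, 24, 27, 30, 33, 36, 39, 42, 45, 48, 51, 54} in (ℤ_57, +):
(1) 0 ∈ H? Yes
(2) Closure: for all a,b ∈ H, (a+b) mod 57 ∈ H? Yes
(3) Inverses: for all a ∈ H, -a mod 57 ∈ H? Yes

Yes, H is a subgroup of ℤ_57


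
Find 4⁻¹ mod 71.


Use the extended Euclidean algorithm to write 1 = 4·s + 71·t; then s mod 71 is the inverse.
Euclidean algorithm:
  4 = 0·71 + 4
  71 = 17·4 + 3
  4 = 1·3 + 1
  3 = 3·1 + 0
gcd(4,71) = 1
Back-substitution gives: 4·(18) + 71·(-1) = 1
So 4⁻¹ ≡ 18 ≡ 18 (mod 71)
Check: 4 × 18 = 72 ≡ 1 (mod 71) ✓

4⁻¹ ≡ 18 (mod 71)


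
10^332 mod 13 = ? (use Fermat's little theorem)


Fermat's little theorem: if p is prime and gcd(a,p)=1, then a^(p-1) ≡ 1 (mod p)
p = 13 is prime, gcd(10,13) = 1
Reduce exponent: 332 mod 12 = 8
So 10^332 ≡ 10^8 (mod 13)
10^8 mod 13 = 9

10^332 ≡ 9 (mod 13)


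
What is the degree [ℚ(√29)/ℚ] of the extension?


√29 has minimal polynomial x² - 29 (irreducible over ℚ since 29 is squarefree)

[ℚ(√29)/ℚ] = 2


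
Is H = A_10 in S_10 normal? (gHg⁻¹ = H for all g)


H = A_10 in S_10
A_10 has index 2 in S_10, and every subgroup of index 2 is normal

Yes, normal subgroup


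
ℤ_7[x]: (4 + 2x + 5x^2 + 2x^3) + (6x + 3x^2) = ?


Add coefficients mod 7:
x^0: 4 + 0 = 4 (mod 7)
x^1: 2 + 6 = 1 (mod 7)
x^2: 5 + 3 = 1 (mod 7)
x^3: 2 + 0 = 2 (mod 7)
Result: 4 + x + x^2 + 2x^3

f + g = 4 + x + x^2 + 2x^3


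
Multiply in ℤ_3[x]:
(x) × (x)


Expand and collect like terms; reduce coefficients mod 3:
x^0: 0·0 = 0 ≡ 0 (mod 3)
x^1: 0·1 + 1·0 = 0 ≡ 0 (mod 3)
x^2: 1·1 = 1 ≡ 1 (mod 3)
Result: x^2

f · g = x^2


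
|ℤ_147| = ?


ℤ_n has n elements.

|ℤ_147| = 147


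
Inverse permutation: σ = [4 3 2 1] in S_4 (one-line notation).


To find σ⁻¹, swap domain and range:
σ(1) = 4 → σ⁻¹(4) = 1
σ(2) = 3 → σ⁻¹(3) = 2
σ(3) = 2 → σ⁻¹(2) = 3
σ(4) = 1 → σ⁻¹(1) = 4

σ⁻¹ = [4 3 2 1]


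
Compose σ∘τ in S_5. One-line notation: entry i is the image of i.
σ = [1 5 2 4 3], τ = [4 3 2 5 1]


σ∘τ: apply τ first, then σ
1 →τ 4 →σ 4
2 →τ 3 →σ 2
3 →τ 2 →σ 5
4 →τ 5 →σ 3
5 →τ 1 →σ 1

σ∘τ = [4 2 5 3 1]


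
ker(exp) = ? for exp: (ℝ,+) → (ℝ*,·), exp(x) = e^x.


Kernel = preimage of identity
ker(exp) = {x ∈ ℝ | e^x = 1} = {0}

ker(exp) = {0}


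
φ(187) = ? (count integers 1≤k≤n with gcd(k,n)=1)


Factor n: 187 = 11 × 17
φ(n) = n · ∏(1 - 1/p) over distinct primes p | n
φ(187) = 187 · (1 - 1/11) · (1 - 1/17) = 160

φ(187) = 160


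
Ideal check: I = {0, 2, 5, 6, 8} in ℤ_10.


Check ideal conditions for I = {0, 2, 5, 6, 8} in ℤ_10:
(1) I is an additive subgroup? No
(2) For r ∈ ℤ_10 and a ∈ I: r·a ∈ I? No  [counterexample: r=2, a=2, r·a mod 10 = 4 ∉ I]

No, I is not an ideal of ℤ_10


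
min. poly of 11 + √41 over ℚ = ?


Let α = 11 + √41. Then α - 11 = √41, so (α - 11)² = 41, giving α² - 22α + 80 = 0. Degree 2 and α ∉ ℚ, so this is the minimal polynomial.

Minimal polynomial: x² - 22x + 80


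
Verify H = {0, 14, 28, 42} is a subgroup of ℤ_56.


Subgroup test for H = {0, 14, 28, 42} in (ℤ_56, +):
(1) 0 ∈ H? Yes
(2) Closure: for all a,b ∈ H, (a+b) mod 56 ∈ H? Yes
(3) Inverses: for all a ∈ H, -a mod 56 ∈ H? Yes

Yes, H is a subgroup of ℤ_56


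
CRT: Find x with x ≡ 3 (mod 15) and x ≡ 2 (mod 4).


m₁ = 15, m₂ = 4, gcd = 1, so CRT applies. M = m₁·m₂ = 60
Let M₁ = M/m₁ = 4, M₂ = M/m₂ = 15
Find y₁ ≡ M₁⁻¹ (mod m₁): 4⁻¹ ≡ 4 (mod 15)
Find y₂ ≡ M₂⁻¹ (mod m₂): 15⁻¹ ≡ 3 (mod 4)
x = a₁·M₁·y₁ + a₂·M₂·y₂ = 3·4·4 + 2·15·3 = 138
Reduce mod 60: x ≡ 18
Check: 18 mod 15 = 3 ✓, 18 mod 4 = 2 ✓

x ≡ 18 (mod 60)


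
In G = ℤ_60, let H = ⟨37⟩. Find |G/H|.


|⟨37⟩| = n / gcd(37, 60) = 60 / 1 = 60
H is normal (ℤ_60 is abelian).
|G/H| = |G| / |H| = 60 / 60 = 1

|G/H| = 1


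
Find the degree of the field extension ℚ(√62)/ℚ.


√62 has minimal polynomial x² - 62 (irreducible over ℚ since 62 is squarefree)

[ℚ(√62)/ℚ] = 2


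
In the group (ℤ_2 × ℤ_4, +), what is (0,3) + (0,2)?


Operation: componentwise addition mod (2, 4)
(0,3) + (0,2) = ((a₁+b₁) mod 2, (a₂+b₂) mod 4) with a = (0,3), b = (0,2)

(0,3) + (0,2) = (0,1)


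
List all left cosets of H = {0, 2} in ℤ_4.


H = {0, 2}, |H| = 2
Number of cosets = |G|/|H| = 4/2 = 2
0 + H = {0, 2}
1 + H = {1, 3}

Cosets: 0+H={0,2}; 1+H={1,3}


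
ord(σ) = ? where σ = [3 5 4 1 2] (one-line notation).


Cycle decomposition: (1 3 4) (2 5)
Cycle lengths: 3, 2
Order = lcm(3, 2) = 6

ord(σ) = 6


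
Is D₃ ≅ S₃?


Comparing D₃ and S₃:
Both are the unique non-abelian group of order 6

Yes, D₃ ≅ S₃


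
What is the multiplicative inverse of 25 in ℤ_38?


Use the extended Euclidean algorithm to write 1 = 25·s + 38·t; then s mod 38 is the inverse.
Euclidean algorithm:
  25 = 0·38 + 25
  38 = 1·25 + 13
  25 = 1·13 + 12
  13 = 1·12 + 1
  12 = 12·1 + 0
gcd(25,38) = 1
Back-substitution gives: 25·(-3) + 38·(2) = 1
So 25⁻¹ ≡ -3 ≡ 35 (mod 38)
Check: 25 × 35 = 875 ≡ 1 (mod 38) ✓

25⁻¹ ≡ 35 (mod 38)


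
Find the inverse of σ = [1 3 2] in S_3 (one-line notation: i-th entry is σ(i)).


To find σ⁻¹, swap domain and range:
σ(1) = 1 → σ⁻¹(1) = 1
σ(2) = 3 → σ⁻¹(3) = 2
σ(3) = 2 → σ⁻¹(2) = 3

σ⁻¹ = [1 3 2]


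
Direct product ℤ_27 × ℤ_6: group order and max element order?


|ℤ_27 × ℤ_6| = 27 × 6 = 162
Max element order = lcm(27,6) = 54
Cyclic? No (gcd=3)

|ℤ_27×ℤ_6| = 162, max element order = 54


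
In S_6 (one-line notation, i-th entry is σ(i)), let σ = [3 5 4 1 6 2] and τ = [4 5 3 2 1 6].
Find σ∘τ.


σ∘τ: apply τ first, then σ
1 →τ 4 →σ 1
2 →τ 5 →σ 6
3 →τ 3 →σ 4
4 →τ 2 →σ 5
5 →τ 1 →σ 3
6 →τ 6 →σ 2

σ∘τ = [1 6 4 5 3 2]


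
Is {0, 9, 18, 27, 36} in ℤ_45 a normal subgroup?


H = {0, 9, 18, 27, 36} in ℤ_45
ℤ_45 is abelian; every subgroup of an abelian group is normal

Yes, normal subgroup


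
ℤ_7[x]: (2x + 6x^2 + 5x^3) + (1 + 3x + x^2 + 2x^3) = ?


Add coefficients mod 7:
x^0: 0 + 1 = 1 (mod 7)
x^1: 2 + 3 = 5 (mod 7)
x^2: 6 + 1 = 0 (mod 7)
x^3: 5 + 2 = 0 (mod 7)
Result: 1 + 5x

f + g = 1 + 5x


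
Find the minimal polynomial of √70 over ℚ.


√70 satisfies x² - 70 = 0, irreducible over ℚ since 70 is squarefree

Minimal polynomial: x² - 70


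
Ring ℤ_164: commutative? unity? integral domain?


ℤ_164 is a commutative ring with unity 1; 164 = 2×82 is composite, so 2·82 ≡ 0 gives zero divisors (not an integral domain)
Commutative: Yes
Integral domain: No
Has unity: Yes

ℤ_164: Commutative=Yes, Unity=Yes


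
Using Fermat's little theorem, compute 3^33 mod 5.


Fermat's little theorem: if p is prime and gcd(a,p)=1, then a^(p-1) ≡ 1 (mod p)
p = 5 is prime, gcd(3,5) = 1
Reduce exponent: 33 mod 4 = 1
So 3^33 ≡ 3^1 (mod 5)
3^1 mod 5 = 3

3^33 ≡ 3 (mod 5)


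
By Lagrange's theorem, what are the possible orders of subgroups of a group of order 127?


Lagrange's theorem: |H| divides |G|
|G| = 127
Divisors of 127: 1, 127

Possible subgroup orders: {1, 127}


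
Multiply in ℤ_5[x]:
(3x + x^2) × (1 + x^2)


Expand and collect like terms; reduce coefficients mod 5:
x^0: 0·1 = 0 ≡ 0 (mod 5)
x^1: 0·0 + 3·1 = 3 ≡ 3 (mod 5)
x^2: 0·1 + 3·0 + 1·1 = 1 ≡ 1 (mod 5)
x^3: 3·1 + 1·0 = 3 ≡ 3 (mod 5)
x^4: 1·1 = 1 ≡ 1 (mod 5)
Result: 3x + x^2 + 3x^3 + x^4

f · g = 3x + x^2 + 3x^3 + x^4
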